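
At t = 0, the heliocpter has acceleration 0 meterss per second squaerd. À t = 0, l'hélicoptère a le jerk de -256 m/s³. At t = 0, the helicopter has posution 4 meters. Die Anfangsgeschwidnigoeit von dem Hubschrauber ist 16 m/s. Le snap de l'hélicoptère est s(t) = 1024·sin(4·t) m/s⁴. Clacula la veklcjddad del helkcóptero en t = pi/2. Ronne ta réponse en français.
Nous devons trouver la primitive de notre équation du snap s(t) = 1024·sin(4·t) 3 fois. L'intégrale du snap, avec j(0) = -256, donne le jerk: j(t) = -256·cos(4·t). En intégrant le jerk et en utilisant la condition initiale a(0) = 0, nous obtenons a(t) = -64·sin(4·t). En prenant ∫a(t)dt et en appliquant v(0) = 16, nous trouvons v(t) = 16·cos(4·t). Nous avons la vitesse v(t) = 16·cos(4·t). En substituant t = pi/2: v(pi/2) = 16.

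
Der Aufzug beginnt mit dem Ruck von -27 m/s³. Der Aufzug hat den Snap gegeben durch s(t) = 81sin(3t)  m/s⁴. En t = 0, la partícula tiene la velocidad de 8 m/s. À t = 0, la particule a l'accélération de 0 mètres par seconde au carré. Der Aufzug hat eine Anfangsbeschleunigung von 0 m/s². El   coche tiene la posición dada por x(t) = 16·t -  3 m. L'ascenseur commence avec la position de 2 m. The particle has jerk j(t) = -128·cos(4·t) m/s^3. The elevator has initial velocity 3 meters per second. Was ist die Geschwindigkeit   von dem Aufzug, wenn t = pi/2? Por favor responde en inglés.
Starting from snap s(t) = 81·sin(3·t), we take 3 antiderivatives. The integral of snap is jerk. Using j(0) = -27, we get j(t) = -27·cos(3·t). Integrating jerk and using the initial condition a(0) = 0, we get a(t) = -9·sin(3·t). The antiderivative of acceleration, with v(0) = 3, gives velocity: v(t) = 3·cos(3·t). From the given velocity equation v(t) = 3·cos(3·t), we substitute t = pi/2 to get v = 0.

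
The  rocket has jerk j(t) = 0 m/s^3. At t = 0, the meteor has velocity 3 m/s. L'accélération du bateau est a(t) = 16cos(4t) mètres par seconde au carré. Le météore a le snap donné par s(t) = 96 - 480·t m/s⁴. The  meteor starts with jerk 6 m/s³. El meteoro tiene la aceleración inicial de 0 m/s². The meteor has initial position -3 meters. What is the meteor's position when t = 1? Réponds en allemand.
Um dies zu lösen, müssen wir 4 Stammfunktionen unserer Gleichung für den Snap s(t) = 96 - 480·t finden. Durch Integration von dem Snap und Verwendung der Anfangsbedingung j(0) = 6, erhalten wir j(t) = -240·t^2 + 96·t + 6. Durch Integration von dem Ruck und Verwendung der Anfangsbedingung a(0) = 0, erhalten wir a(t) = 2·t·(-40·t^2 + 24·t + 3). Mit ∫a(t)dt und Anwendung von v(0) = 3, finden wir v(t) = -20·t^4 + 16·t^3 + 3·t^2 + 3. Durch Integration von der Geschwindigkeit und Verwendung der Anfangsbedingung x(0) = -3, erhalten wir x(t) = -4·t^5 + 4·t^4 + t^3 + 3·t - 3. Mit x(t) = -4·t^5 + 4·t^4 + t^3 + 3·t - 3 und Einsetzen von t = 1, finden wir x = 1.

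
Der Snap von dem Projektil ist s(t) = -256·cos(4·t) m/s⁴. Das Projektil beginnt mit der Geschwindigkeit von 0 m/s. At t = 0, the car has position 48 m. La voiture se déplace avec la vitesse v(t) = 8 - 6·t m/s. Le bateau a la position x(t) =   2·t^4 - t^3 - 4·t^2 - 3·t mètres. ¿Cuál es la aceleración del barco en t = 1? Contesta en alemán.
Ausgehend von der Position x(t) = 2·t^4 - t^3 - 4·t^2 - 3·t, nehmen wir 2 Ableitungen. Die Ableitung von der Position ergibt die Geschwindigkeit: v(t) = 8·t^3 - 3·t^2 - 8·t - 3. Mit d/dt von v(t) finden wir a(t) = 24·t^2 - 6·t - 8. Aus der Gleichung für die Beschleunigung a(t) = 24·t^2 - 6·t - 8, setzen wir t = 1 ein und erhalten a = 10.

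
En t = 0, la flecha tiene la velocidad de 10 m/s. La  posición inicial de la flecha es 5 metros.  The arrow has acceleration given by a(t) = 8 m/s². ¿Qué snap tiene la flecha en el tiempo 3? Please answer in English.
To solve this, we need to take 2 derivatives of our acceleration equation a(t) = 8. The derivative of acceleration gives jerk: j(t) = 0. Taking d/dt of j(t), we find s(t) = 0. From the given snap equation s(t) = 0, we substitute t = 3 to get s = 0.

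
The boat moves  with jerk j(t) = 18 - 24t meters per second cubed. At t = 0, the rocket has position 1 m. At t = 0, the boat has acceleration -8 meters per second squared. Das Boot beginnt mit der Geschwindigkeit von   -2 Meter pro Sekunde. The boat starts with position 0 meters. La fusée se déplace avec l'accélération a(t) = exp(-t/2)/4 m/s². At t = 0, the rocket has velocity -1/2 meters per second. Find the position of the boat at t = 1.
Starting from jerk j(t) = 18 - 24·t, we take 3 antiderivatives. The integral of jerk, with a(0) = -8, gives acceleration: a(t) = -12·t^2 + 18·t - 8. The antiderivative of acceleration is velocity. Using v(0) = -2, we get v(t) = -4·t^3 + 9·t^2 - 8·t - 2. Integrating velocity and using the initial condition x(0) = 0, we get x(t) = -t^4 + 3·t^3 - 4·t^2 - 2·t. From the given position equation x(t) = -t^4 + 3·t^3 - 4·t^2 - 2·t, we substitute t = 1 to get x = -4.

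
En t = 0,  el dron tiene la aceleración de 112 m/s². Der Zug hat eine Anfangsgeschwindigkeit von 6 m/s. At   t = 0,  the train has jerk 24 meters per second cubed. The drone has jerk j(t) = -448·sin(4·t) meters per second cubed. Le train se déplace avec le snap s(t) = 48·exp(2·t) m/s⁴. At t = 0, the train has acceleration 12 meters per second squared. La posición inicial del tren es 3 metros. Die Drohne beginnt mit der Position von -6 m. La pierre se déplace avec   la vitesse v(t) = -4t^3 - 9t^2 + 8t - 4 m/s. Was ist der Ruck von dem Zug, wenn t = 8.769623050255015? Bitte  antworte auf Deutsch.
Wir müssen das Integral unserer Gleichung für den Snap s(t) = 48·exp(2·t) 1-mal finden. Die Stammfunktion von dem Snap ist der Ruck. Mit j(0) = 24 erhalten wir j(t) = 24·exp(2·t). Aus der Gleichung für den Ruck j(t) = 24·exp(2·t), setzen wir t = 8.769623050255015 ein und erhalten j = 994051854.592223.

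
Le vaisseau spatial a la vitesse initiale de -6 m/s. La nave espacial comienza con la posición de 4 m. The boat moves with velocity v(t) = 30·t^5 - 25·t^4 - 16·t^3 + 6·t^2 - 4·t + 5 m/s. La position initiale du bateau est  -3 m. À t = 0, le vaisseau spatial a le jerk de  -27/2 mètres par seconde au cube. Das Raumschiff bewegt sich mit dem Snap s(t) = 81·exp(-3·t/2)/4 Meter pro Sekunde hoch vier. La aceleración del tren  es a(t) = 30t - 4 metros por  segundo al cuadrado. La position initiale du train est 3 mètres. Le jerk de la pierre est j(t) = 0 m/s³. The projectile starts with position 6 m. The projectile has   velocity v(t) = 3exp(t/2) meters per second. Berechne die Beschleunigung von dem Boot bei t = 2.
Wir müssen unsere Gleichung für die Geschwindigkeit v(t) = 30·t^5 - 25·t^4 - 16·t^3 + 6·t^2 - 4·t + 5 1-mal ableiten. Durch Ableiten von der Geschwindigkeit erhalten wir die Beschleunigung: a(t) = 150·t^4 - 100·t^3 - 48·t^2 + 12·t - 4. Wir haben die Beschleunigung a(t) = 150·t^4 - 100·t^3 - 48·t^2 + 12·t - 4. Durch Einsetzen von t = 2: a(2) = 1428.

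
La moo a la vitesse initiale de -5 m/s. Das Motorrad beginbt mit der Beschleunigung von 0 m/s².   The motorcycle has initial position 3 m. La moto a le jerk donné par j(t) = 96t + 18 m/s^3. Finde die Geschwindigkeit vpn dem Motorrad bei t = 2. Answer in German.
Um dies zu lösen, müssen wir 2 Stammfunktionen unserer Gleichung für den Ruck j(t) = 96·t + 18 finden. Mit ∫j(t)dt und Anwendung von a(0) = 0, finden wir a(t) = 6·t·(8·t + 3). Die Stammfunktion von der Beschleunigung ist die Geschwindigkeit. Mit v(0) = -5 erhalten wir v(t) = 16·t^3 + 9·t^2 - 5. Wir haben die Geschwindigkeit v(t) = 16·t^3 + 9·t^2 - 5. Durch Einsetzen von t = 2: v(2) = 159.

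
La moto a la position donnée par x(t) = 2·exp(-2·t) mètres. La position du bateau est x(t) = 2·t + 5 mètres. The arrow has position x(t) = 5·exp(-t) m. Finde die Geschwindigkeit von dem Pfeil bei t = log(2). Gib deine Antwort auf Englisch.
To solve this, we need to take 1 derivative of our position equation x(t) = 5·exp(-t). The derivative of position gives velocity: v(t) = -5·exp(-t). From the given velocity equation v(t) = -5·exp(-t), we substitute t = log(2) to get v = -5/2.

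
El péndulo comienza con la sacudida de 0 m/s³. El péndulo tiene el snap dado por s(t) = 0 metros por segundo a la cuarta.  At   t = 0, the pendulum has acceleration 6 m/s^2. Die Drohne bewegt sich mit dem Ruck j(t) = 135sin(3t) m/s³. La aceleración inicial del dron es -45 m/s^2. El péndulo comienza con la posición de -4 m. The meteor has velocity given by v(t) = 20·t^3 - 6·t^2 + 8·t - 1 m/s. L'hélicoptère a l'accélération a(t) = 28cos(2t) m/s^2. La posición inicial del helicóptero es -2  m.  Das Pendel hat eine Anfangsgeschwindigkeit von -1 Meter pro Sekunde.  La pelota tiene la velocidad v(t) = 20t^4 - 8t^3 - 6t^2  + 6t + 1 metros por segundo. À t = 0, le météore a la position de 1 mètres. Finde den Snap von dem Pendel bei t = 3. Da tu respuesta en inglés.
We have snap s(t) = 0. Substituting t = 3: s(3) = 0.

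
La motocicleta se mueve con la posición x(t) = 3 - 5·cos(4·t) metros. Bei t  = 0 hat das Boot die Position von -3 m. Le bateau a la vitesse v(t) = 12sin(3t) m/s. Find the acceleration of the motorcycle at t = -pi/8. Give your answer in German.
Ausgehend von der Position x(t) = 3 - 5·cos(4·t), nehmen wir 2 Ableitungen. Mit d/dt von x(t) finden wir v(t) = 20·sin(4·t). Die Ableitung von der Geschwindigkeit ergibt die Beschleunigung: a(t) = 80·cos(4·t). Wir haben die Beschleunigung a(t) = 80·cos(4·t). Durch Einsetzen von t = -pi/8: a(-pi/8) = 0.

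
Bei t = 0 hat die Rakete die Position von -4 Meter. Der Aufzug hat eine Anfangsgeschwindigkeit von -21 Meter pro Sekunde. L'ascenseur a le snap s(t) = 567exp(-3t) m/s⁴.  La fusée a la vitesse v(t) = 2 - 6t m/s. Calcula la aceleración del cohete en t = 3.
Para resolver esto, necesitamos tomar 1 derivada de nuestra ecuación de la velocidad v(t) = 2 - 6·t. Tomando d/dt de v(t), encontramos a(t) = -6. De la ecuación de la aceleración a(t) = -6, sustituimos t = 3 para obtener a = -6.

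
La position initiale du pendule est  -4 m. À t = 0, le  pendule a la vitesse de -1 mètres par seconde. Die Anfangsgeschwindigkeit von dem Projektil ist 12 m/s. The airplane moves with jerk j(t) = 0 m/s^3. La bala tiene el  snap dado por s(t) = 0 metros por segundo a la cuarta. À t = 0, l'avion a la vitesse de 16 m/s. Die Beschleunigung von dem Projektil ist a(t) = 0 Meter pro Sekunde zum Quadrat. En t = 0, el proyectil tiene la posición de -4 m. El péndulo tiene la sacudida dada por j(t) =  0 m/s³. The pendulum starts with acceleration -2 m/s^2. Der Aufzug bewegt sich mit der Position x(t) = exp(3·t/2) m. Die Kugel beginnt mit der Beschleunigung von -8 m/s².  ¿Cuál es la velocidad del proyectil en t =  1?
Debemos encontrar la antiderivada de nuestra ecuación de la aceleración a(t) = 0 1 vez. Tomando ∫a(t)dt y aplicando v(0) = 12, encontramos v(t) = 12. Tenemos la velocidad v(t) = 12. Sustituyendo t = 1: v(1) = 12.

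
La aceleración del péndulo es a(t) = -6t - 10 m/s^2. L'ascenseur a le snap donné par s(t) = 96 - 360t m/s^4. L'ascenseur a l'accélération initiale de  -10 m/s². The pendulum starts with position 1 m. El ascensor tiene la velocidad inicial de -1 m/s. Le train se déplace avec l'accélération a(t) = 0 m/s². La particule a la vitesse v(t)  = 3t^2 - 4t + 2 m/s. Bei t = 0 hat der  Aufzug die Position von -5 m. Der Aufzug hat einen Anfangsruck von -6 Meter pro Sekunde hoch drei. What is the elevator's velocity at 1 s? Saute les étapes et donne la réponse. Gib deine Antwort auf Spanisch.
v(1) = -13.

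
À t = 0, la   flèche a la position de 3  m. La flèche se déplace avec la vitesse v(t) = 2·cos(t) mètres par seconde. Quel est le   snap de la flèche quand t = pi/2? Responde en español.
Debemos derivar nuestra ecuación de la velocidad v(t) = 2·cos(t) 3 veces. La derivada de la velocidad da la aceleración: a(t) = -2·sin(t). La derivada de la aceleración da la sacudida: j(t) = -2·cos(t). Tomando d/dt de j(t), encontramos s(t) = 2·sin(t). Tenemos el snap s(t) = 2·sin(t). Sustituyendo t = pi/2: s(pi/2) = 2.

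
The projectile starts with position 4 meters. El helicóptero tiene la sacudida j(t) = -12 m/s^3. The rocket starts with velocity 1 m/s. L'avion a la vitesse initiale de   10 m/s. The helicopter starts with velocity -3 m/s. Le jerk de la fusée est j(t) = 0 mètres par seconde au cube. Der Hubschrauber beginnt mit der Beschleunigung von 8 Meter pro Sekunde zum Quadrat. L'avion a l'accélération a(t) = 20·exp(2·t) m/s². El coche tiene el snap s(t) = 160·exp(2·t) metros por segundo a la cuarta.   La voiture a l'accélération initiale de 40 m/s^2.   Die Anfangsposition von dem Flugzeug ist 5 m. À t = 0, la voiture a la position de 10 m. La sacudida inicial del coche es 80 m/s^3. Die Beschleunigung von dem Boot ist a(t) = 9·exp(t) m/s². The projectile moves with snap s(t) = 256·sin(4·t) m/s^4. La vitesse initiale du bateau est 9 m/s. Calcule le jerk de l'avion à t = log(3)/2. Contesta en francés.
En partant de l'accélération a(t) = 20·exp(2·t), nous prenons 1 dérivée. La dérivée de l'accélération donne le jerk: j(t) = 40·exp(2·t). De l'équation du jerk j(t) = 40·exp(2·t), nous substituons t = log(3)/2 pour obtenir j = 120.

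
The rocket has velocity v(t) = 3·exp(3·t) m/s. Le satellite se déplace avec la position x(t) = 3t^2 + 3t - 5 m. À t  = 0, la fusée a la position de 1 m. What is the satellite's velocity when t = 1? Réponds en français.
Nous devons dériver notre équation de la position x(t) = 3·t^2 + 3·t - 5 1 fois. La dérivée de la position donne la vitesse: v(t) = 6·t + 3. En utilisant v(t) = 6·t + 3 et en substituant t = 1, nous trouvons v = 9.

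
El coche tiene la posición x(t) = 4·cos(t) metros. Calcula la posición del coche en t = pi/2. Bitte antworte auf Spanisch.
De la ecuación de la posición x(t) = 4·cos(t), sustituimos t = pi/2 para obtener x = 0.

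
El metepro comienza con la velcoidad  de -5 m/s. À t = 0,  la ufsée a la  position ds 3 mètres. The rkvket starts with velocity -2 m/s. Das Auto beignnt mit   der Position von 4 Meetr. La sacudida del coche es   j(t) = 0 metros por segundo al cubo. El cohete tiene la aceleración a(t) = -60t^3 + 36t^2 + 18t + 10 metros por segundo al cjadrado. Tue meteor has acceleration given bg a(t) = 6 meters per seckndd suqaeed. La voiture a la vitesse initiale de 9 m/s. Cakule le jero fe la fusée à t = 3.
Pour résoudre ceci, nous devons prendre 1 dérivée de notre équation de l'accélération a(t) = -60·t^3 + 36·t^2 + 18·t + 10. En prenant d/dt de a(t), nous trouvons j(t) = -180·t^2 + 72·t + 18. Nous avons le jerk j(t) = -180·t^2 + 72·t + 18. En substituant t = 3: j(3) = -1386.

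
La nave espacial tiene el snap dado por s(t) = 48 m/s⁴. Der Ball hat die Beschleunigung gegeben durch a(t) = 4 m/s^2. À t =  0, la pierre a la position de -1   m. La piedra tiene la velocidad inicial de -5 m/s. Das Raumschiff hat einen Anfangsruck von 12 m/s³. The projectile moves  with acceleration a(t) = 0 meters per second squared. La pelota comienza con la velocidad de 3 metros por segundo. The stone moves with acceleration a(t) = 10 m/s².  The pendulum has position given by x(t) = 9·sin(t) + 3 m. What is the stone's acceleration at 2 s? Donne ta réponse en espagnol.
De la ecuación de la aceleración a(t) = 10, sustituimos t = 2 para obtener a = 10.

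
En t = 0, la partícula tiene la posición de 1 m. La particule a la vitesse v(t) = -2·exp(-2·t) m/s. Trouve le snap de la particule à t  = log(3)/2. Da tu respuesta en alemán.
Um dies zu lösen, müssen wir 3 Ableitungen unserer Gleichung für die Geschwindigkeit v(t) = -2·exp(-2·t) nehmen. Mit d/dt von v(t) finden wir a(t) = 4·exp(-2·t). Durch Ableiten von der Beschleunigung erhalten wir den Ruck: j(t) = -8·exp(-2·t). Mit d/dt von j(t) finden wir s(t) = 16·exp(-2·t). Wir haben den Snap s(t) = 16·exp(-2·t). Durch Einsetzen von t = log(3)/2: s(log(3)/2) = 16/3.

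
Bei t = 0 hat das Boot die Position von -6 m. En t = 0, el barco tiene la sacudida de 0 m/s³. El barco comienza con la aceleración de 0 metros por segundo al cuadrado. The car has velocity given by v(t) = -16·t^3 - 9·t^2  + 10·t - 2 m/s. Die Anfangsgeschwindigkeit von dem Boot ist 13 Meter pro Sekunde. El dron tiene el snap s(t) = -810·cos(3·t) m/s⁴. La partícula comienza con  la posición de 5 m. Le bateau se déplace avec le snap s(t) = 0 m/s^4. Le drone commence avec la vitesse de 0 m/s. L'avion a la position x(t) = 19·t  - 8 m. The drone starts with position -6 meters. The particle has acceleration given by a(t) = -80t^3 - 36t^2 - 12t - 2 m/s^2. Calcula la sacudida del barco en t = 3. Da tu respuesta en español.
Partiendo del snap s(t) = 0, tomamos 1 integral. La integral del snap es la sacudida. Usando j(0) = 0, obtenemos j(t) = 0. Tenemos la sacudida j(t) = 0. Sustituyendo t = 3: j(3) = 0.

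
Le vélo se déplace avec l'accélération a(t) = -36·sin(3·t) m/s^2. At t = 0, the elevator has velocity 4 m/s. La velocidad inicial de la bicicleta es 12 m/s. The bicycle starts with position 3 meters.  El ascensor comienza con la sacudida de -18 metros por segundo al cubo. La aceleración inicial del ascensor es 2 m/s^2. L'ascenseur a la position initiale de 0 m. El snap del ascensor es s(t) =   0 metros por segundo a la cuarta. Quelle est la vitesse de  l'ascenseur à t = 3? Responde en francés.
Pour résoudre ceci, nous devons prendre 3 intégrales de notre équation du snap s(t) = 0. En intégrant le snap et en utilisant la condition initiale j(0) = -18, nous obtenons j(t) = -18. En prenant ∫j(t)dt et en appliquant a(0) = 2, nous trouvons a(t) = 2 - 18·t. L'intégrale de l'accélération est la vitesse. En utilisant v(0) = 4, nous obtenons v(t) = -9·t^2 + 2·t + 4. De l'équation de la vitesse v(t) = -9·t^2 + 2·t + 4, nous substituons t = 3 pour obtenir v = -71.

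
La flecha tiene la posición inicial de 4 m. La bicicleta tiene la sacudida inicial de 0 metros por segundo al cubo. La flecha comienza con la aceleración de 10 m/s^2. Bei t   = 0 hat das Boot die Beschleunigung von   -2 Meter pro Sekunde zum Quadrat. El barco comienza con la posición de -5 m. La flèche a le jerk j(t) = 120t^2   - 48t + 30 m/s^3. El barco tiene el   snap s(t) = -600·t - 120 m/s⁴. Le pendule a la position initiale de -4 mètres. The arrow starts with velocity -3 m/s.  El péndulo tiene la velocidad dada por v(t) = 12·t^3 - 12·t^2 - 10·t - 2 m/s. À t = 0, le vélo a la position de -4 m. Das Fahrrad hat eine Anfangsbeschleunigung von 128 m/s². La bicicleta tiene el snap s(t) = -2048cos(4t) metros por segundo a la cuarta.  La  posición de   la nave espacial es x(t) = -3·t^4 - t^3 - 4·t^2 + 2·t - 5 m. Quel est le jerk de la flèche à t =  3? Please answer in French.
Nous avons le jerk j(t) = 120·t^2 - 48·t + 30. En substituant t = 3: j(3) = 966.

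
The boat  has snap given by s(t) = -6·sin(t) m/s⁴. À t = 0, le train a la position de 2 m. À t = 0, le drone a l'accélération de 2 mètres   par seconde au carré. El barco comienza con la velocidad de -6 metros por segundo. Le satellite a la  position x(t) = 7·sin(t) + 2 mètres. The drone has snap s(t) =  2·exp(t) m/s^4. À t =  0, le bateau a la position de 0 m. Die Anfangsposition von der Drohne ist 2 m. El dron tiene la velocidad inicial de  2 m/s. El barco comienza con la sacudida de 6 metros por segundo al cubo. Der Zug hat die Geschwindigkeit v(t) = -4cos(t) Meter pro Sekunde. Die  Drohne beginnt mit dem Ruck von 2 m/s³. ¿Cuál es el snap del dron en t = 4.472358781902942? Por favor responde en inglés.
Using s(t) = 2·exp(t) and substituting t = 4.472358781902942, we find s = 175.126043363834.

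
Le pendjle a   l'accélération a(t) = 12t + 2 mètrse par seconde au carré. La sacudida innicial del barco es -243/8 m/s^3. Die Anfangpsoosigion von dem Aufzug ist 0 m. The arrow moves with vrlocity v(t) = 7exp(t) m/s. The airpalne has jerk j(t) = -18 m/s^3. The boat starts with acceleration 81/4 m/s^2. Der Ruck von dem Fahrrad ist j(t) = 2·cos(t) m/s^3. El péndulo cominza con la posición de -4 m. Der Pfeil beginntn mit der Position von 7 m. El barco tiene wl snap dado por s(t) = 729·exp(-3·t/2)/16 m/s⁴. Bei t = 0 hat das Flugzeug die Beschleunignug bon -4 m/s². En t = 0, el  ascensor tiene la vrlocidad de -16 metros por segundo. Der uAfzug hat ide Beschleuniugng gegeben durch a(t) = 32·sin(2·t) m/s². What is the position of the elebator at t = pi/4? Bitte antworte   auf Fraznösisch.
Nous devons trouver l'intégrale de notre équation de l'accélération a(t) = 32·sin(2·t) 2 fois. En intégrant l'accélération et en utilisant la condition initiale v(0) = -16, nous obtenons v(t) = -16·cos(2·t). En prenant ∫v(t)dt et en appliquant x(0) = 0, nous trouvons x(t) = -8·sin(2·t). En utilisant x(t) = -8·sin(2·t) et en substituant t = pi/4, nous trouvons x = -8.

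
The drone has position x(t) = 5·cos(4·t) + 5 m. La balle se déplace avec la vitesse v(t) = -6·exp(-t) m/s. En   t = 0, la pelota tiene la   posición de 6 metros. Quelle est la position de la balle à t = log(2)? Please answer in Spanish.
Para resolver esto, necesitamos tomar 1 integral de nuestra ecuación de la velocidad v(t) = -6·exp(-t). Tomando ∫v(t)dt y aplicando x(0) = 6, encontramos x(t) = 6·exp(-t). Usando x(t) = 6·exp(-t) y sustituyendo t = log(2), encontramos x = 3.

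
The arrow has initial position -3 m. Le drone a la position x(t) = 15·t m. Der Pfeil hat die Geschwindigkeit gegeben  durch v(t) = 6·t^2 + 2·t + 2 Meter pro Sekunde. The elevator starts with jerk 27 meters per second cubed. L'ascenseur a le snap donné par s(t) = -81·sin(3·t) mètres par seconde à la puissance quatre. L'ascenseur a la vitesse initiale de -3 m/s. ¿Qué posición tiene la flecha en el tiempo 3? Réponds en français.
Pour résoudre ceci, nous devons prendre 1 primitive de notre équation de la vitesse v(t) = 6·t^2 + 2·t + 2. La primitive de la vitesse est la position. En utilisant x(0) = -3, nous obtenons x(t) = 2·t^3 + t^2 + 2·t - 3. Nous avons la position x(t) = 2·t^3 + t^2 + 2·t - 3. En substituant t = 3: x(3) = 66.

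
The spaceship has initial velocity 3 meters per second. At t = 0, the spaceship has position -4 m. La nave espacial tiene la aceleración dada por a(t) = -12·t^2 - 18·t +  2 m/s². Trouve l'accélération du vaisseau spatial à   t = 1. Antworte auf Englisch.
We have acceleration a(t) = -12·t^2 - 18·t + 2. Substituting t = 1: a(1) = -28.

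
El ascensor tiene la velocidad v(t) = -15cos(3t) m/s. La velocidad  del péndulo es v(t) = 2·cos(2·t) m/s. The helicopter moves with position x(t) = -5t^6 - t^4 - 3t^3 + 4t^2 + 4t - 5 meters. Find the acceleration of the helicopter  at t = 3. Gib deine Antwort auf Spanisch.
Para resolver esto, necesitamos tomar 2 derivadas de nuestra ecuación de la posición x(t) = -5·t^6 - t^4 - 3·t^3 + 4·t^2 + 4·t - 5. La derivada de la posición da la velocidad: v(t) = -30·t^5 - 4·t^3 - 9·t^2 + 8·t + 4. Tomando d/dt de v(t), encontramos a(t) = -150·t^4 - 12·t^2 - 18·t + 8. Usando a(t) = -150·t^4 - 12·t^2 - 18·t + 8 y sustituyendo t = 3, encontramos a = -12304.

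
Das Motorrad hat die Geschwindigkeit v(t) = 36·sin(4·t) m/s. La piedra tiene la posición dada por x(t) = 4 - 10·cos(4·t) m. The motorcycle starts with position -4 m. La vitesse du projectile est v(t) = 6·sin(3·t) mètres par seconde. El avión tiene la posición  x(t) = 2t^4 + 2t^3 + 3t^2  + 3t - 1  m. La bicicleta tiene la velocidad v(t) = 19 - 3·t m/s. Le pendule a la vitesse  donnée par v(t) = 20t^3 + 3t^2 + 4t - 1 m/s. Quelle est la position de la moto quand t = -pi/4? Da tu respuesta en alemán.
Ausgehend von der Geschwindigkeit v(t) = 36·sin(4·t), nehmen wir 1 Stammfunktion. Das Integral von der Geschwindigkeit, mit x(0) = -4, ergibt die Position: x(t) = 5 - 9·cos(4·t). Aus der Gleichung für die Position x(t) = 5 - 9·cos(4·t), setzen wir t = -pi/4 ein und erhalten x = 14.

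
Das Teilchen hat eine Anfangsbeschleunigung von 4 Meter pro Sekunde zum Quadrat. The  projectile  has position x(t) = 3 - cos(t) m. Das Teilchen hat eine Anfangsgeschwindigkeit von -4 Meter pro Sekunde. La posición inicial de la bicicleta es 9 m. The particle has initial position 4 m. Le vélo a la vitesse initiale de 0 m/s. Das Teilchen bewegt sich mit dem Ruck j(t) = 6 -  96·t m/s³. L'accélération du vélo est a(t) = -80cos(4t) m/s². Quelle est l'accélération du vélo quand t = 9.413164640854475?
En utilisant a(t) = -80·cos(4·t) et en substituant t = 9.413164640854475, nous trouvons a = -79.9136992331163.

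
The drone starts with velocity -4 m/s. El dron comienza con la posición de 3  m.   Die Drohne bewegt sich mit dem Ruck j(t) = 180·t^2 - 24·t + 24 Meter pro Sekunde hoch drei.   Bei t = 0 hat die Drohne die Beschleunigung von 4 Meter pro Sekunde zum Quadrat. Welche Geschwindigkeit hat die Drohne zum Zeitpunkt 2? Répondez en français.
Nous devons intégrer notre équation du jerk j(t) = 180·t^2 - 24·t + 24 2 fois. En prenant ∫j(t)dt et en appliquant a(0) = 4, nous trouvons a(t) = 60·t^3 - 12·t^2 + 24·t + 4. En prenant ∫a(t)dt et en appliquant v(0) = -4, nous trouvons v(t) = 15·t^4 - 4·t^3 + 12·t^2 + 4·t - 4. De l'équation de la vitesse v(t) = 15·t^4 - 4·t^3 + 12·t^2 + 4·t - 4, nous substituons t = 2 pour obtenir v = 260.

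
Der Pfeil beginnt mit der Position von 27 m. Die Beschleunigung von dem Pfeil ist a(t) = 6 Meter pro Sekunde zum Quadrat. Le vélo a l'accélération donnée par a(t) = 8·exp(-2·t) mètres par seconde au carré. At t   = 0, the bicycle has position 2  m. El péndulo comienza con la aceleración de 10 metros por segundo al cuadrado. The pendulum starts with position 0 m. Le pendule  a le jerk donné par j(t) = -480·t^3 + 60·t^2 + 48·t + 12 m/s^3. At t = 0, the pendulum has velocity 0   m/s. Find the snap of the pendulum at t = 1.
We must differentiate our jerk equation j(t) = -480·t^3 + 60·t^2 + 48·t + 12 1 time. The derivative of jerk gives snap: s(t) = -1440·t^2 + 120·t + 48. From the given snap equation s(t) = -1440·t^2 + 120·t + 48, we substitute t = 1 to get s = -1272.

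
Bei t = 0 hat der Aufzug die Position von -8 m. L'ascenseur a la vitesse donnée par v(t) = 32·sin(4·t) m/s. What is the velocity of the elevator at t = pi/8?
Using v(t) = 32·sin(4·t) and substituting t = pi/8, we find v = 32.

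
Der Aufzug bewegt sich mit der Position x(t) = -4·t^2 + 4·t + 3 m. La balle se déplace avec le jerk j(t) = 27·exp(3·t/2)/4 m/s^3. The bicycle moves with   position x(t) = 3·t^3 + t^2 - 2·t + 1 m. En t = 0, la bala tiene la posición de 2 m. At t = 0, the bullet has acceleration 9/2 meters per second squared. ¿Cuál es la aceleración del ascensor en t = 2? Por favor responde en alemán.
Wir müssen unsere Gleichung für die Position x(t) = -4·t^2 + 4·t + 3 2-mal ableiten. Die Ableitung von der Position ergibt die Geschwindigkeit: v(t) = 4 - 8·t. Die Ableitung von der Geschwindigkeit ergibt die Beschleunigung: a(t) = -8. Mit a(t) = -8 und Einsetzen von t = 2, finden wir a = -8.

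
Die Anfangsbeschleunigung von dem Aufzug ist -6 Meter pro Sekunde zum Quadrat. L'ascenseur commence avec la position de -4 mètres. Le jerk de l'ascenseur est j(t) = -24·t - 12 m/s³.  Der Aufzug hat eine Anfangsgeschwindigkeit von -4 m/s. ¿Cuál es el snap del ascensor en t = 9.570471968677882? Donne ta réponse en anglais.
We must differentiate our jerk equation j(t) = -24·t - 12 1 time. The derivative of jerk gives snap: s(t) = -24. Using s(t) = -24 and substituting t = 9.570471968677882, we find s = -24.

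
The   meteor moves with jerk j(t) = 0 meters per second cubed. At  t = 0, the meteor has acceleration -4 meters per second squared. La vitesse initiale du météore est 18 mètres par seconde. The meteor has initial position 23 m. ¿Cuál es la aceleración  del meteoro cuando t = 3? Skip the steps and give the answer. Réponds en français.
À t = 3, a = -4.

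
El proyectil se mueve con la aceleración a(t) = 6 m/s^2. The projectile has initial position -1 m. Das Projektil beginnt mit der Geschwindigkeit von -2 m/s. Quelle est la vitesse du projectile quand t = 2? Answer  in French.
Nous devons intégrer notre équation de l'accélération a(t) = 6 1 fois. L'intégrale de l'accélération, avec v(0) = -2, donne la vitesse: v(t) = 6·t - 2. Nous avons la vitesse v(t) = 6·t - 2. En substituant t = 2: v(2) = 10.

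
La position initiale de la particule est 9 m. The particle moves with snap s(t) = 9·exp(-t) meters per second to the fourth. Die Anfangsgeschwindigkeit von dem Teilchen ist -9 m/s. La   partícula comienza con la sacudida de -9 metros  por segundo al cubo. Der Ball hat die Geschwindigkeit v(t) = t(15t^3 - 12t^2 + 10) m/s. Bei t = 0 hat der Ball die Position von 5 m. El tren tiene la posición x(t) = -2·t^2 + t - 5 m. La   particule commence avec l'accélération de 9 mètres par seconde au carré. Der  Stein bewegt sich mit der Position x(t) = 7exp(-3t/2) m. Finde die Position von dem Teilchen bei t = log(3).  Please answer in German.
Ausgehend von dem Snap s(t) = 9·exp(-t), nehmen wir 4 Stammfunktionen. Mit ∫s(t)dt und Anwendung von j(0) = -9, finden wir j(t) = -9·exp(-t). Mit ∫j(t)dt und Anwendung von a(0) = 9, finden wir a(t) = 9·exp(-t). Das Integral von der Beschleunigung, mit v(0) = -9, ergibt die Geschwindigkeit: v(t) = -9·exp(-t). Das Integral von der Geschwindigkeit ist die Position. Mit x(0) = 9 erhalten wir x(t) = 9·exp(-t). Wir haben die Position x(t) = 9·exp(-t). Durch Einsetzen von t = log(3): x(log(3)) = 3.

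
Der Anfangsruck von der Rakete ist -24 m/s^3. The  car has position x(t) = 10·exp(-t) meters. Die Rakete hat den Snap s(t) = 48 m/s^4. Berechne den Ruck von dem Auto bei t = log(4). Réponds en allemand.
Ausgehend von der Position x(t) = 10·exp(-t), nehmen wir 3 Ableitungen. Die Ableitung von der Position ergibt die Geschwindigkeit: v(t) = -10·exp(-t). Mit d/dt von v(t) finden wir a(t) = 10·exp(-t). Durch Ableiten von der Beschleunigung erhalten wir den Ruck: j(t) = -10·exp(-t). Mit j(t) = -10·exp(-t) und Einsetzen von t = log(4), finden wir j = -5/2.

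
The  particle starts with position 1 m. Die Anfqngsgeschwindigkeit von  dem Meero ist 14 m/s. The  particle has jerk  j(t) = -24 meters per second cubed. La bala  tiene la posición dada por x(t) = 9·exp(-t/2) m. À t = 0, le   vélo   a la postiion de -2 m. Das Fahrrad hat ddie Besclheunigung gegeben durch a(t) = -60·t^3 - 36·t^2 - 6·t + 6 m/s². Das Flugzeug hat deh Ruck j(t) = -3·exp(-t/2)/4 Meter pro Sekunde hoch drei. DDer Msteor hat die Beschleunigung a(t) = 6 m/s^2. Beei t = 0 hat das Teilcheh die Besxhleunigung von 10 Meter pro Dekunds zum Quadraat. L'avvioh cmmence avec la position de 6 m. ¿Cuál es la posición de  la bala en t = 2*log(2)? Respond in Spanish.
De la ecuación de la posición x(t) = 9·exp(-t/2), sustituimos t = 2*log(2) para obtener x = 9/2.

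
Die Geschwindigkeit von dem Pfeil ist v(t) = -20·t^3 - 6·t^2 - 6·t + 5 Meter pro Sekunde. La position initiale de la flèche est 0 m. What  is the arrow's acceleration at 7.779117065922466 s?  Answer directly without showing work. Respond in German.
Bei t = 7.779117065922466, a = -3730.22914431064.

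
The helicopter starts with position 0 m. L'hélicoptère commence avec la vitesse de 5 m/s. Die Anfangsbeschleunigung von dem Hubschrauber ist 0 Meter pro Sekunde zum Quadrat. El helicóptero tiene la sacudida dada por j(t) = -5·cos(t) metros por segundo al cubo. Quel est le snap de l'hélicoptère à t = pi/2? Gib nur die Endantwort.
La réponse est 5.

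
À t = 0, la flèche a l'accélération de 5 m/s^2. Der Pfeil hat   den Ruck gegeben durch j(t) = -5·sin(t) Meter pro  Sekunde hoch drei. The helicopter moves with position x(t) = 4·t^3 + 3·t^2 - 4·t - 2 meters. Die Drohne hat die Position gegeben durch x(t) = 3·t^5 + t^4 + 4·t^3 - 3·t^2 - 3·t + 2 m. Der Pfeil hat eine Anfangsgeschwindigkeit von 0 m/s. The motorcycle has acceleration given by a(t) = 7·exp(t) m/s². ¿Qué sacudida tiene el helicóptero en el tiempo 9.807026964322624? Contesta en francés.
Pour résoudre ceci, nous devons prendre 3 dérivées de notre équation de la position x(t) = 4·t^3 + 3·t^2 - 4·t - 2. La dérivée de la position donne la vitesse: v(t) = 12·t^2 + 6·t - 4. La dérivée de la vitesse donne l'accélération: a(t) = 24·t + 6. La dérivée de l'accélération donne le jerk: j(t) = 24. Nous avons le jerk j(t) = 24. En substituant t = 9.807026964322624: j(9.807026964322624) = 24.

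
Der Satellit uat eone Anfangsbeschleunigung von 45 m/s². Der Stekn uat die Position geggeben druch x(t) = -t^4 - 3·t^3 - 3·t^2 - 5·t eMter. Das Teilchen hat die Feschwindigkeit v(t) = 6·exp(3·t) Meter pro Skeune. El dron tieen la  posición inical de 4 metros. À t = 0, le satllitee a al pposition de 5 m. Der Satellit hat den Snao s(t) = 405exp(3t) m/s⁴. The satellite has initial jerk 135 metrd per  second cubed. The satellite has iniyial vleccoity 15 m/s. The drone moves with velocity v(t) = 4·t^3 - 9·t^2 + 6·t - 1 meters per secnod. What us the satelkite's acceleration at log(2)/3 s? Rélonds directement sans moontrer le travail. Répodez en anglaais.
At t = log(2)/3, a = 90.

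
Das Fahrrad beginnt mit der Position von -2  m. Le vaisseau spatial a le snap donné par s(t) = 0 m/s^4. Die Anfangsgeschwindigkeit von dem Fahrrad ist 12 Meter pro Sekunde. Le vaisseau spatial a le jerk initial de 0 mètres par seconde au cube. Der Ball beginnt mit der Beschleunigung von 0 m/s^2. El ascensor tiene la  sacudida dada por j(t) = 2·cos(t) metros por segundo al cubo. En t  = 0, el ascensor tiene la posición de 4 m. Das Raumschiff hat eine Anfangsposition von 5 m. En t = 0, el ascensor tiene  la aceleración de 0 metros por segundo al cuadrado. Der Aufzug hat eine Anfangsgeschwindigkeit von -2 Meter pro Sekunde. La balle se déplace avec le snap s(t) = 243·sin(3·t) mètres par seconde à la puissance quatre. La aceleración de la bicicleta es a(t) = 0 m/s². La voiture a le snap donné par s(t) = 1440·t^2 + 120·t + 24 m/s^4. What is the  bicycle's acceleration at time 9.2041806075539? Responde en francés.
De l'équation de l'accélération a(t) = 0, nous substituons t = 9.2041806075539 pour obtenir a = 0.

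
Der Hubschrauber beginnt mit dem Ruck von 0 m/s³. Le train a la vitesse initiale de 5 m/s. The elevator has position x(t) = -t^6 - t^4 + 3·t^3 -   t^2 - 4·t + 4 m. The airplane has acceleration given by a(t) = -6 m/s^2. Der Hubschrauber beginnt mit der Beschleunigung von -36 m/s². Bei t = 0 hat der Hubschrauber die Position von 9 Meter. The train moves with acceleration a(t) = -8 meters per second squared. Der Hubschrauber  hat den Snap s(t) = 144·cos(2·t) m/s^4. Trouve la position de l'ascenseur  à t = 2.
Nous avons la position x(t) = -t^6 - t^4 + 3·t^3 - t^2 - 4·t + 4. En substituant t = 2: x(2) = -64.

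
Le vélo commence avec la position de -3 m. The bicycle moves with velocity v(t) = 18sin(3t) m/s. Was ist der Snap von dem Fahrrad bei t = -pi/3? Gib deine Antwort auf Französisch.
En partant de la vitesse v(t) = 18·sin(3·t), nous prenons 3 dérivées. En prenant d/dt de v(t), nous trouvons a(t) = 54·cos(3·t). En dérivant l'accélération, nous obtenons le jerk: j(t) = -162·sin(3·t). En prenant d/dt de j(t), nous trouvons s(t) = -486·cos(3·t). Nous avons le snap s(t) = -486·cos(3·t). En substituant t = -pi/3: s(-pi/3) = 486.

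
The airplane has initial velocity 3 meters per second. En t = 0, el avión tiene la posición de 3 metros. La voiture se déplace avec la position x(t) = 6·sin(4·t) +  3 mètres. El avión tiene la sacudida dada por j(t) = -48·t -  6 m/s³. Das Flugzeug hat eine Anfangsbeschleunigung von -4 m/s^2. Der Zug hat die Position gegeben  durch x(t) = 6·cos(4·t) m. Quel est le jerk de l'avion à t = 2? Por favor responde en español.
Tenemos la sacudida j(t) = -48·t - 6. Sustituyendo t = 2: j(2) = -102.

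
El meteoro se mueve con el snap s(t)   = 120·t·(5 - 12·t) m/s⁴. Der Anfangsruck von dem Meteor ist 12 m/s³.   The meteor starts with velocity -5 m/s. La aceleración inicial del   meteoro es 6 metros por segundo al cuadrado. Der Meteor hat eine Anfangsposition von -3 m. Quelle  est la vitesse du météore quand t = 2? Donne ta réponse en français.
Nous devons trouver la primitive de notre équation du snap s(t) = 120·t·(5 - 12·t) 3 fois. En prenant ∫s(t)dt et en appliquant j(0) = 12, nous trouvons j(t) = -480·t^3 + 300·t^2 + 12. L'intégrale du jerk est l'accélération. En utilisant a(0) = 6, nous obtenons a(t) = -120·t^4 + 100·t^3 + 12·t + 6. En prenant ∫a(t)dt et en appliquant v(0) = -5, nous trouvons v(t) = -24·t^5 + 25·t^4 + 6·t^2 + 6·t - 5. De l'équation de la vitesse v(t) = -24·t^5 + 25·t^4 + 6·t^2 + 6·t - 5, nous substituons t = 2 pour obtenir v = -337.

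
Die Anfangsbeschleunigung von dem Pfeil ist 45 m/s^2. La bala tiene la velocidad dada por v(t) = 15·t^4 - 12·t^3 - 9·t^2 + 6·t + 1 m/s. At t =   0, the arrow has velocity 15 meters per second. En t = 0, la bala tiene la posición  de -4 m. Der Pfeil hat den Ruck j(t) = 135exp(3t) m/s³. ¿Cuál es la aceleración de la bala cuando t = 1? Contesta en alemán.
Ausgehend von der Geschwindigkeit v(t) = 15·t^4 - 12·t^3 - 9·t^2 + 6·t + 1, nehmen wir 1 Ableitung. Mit d/dt von v(t) finden wir a(t) = 60·t^3 - 36·t^2 - 18·t + 6. Aus der Gleichung für die Beschleunigung a(t) = 60·t^3 - 36·t^2 - 18·t + 6, setzen wir t = 1 ein und erhalten a = 12.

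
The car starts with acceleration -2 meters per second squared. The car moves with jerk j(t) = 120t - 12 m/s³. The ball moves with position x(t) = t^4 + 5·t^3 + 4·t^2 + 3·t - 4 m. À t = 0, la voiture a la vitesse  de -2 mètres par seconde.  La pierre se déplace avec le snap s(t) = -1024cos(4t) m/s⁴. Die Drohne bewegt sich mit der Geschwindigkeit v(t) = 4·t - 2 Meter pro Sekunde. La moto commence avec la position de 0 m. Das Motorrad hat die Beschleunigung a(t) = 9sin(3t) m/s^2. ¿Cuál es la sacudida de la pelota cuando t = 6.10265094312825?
Partiendo de la posición x(t) = t^4 + 5·t^3 + 4·t^2 + 3·t - 4, tomamos 3 derivadas. Derivando la posición, obtenemos la velocidad: v(t) = 4·t^3 + 15·t^2 + 8·t + 3. Tomando d/dt de v(t), encontramos a(t) = 12·t^2 + 30·t + 8. La derivada de la aceleración da la sacudida: j(t) = 24·t + 30. Usando j(t) = 24·t + 30 y sustituyendo t = 6.10265094312825, encontramos j = 176.463622635078.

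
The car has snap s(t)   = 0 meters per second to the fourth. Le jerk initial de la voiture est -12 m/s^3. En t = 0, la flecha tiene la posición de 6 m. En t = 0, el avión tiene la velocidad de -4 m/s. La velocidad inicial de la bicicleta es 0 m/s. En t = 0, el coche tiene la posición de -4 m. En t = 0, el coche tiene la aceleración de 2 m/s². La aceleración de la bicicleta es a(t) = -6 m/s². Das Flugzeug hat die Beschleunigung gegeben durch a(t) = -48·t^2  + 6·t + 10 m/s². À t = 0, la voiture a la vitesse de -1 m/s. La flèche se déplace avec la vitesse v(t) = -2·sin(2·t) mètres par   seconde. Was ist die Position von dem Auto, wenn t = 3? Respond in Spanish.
Necesitamos integrar nuestra ecuación del snap s(t) = 0 4 veces. La antiderivada del snap es la sacudida. Usando j(0) = -12, obtenemos j(t) = -12. Integrando la sacudida y usando la condición inicial a(0) = 2, obtenemos a(t) = 2 - 12·t. Integrando la aceleración y usando la condición inicial v(0) = -1, obtenemos v(t) = -6·t^2 + 2·t - 1. Tomando ∫v(t)dt y aplicando x(0) = -4, encontramos x(t) = -2·t^3 + t^2 - t - 4. Tenemos la posición x(t) = -2·t^3 + t^2 - t - 4. Sustituyendo t = 3: x(3) = -52.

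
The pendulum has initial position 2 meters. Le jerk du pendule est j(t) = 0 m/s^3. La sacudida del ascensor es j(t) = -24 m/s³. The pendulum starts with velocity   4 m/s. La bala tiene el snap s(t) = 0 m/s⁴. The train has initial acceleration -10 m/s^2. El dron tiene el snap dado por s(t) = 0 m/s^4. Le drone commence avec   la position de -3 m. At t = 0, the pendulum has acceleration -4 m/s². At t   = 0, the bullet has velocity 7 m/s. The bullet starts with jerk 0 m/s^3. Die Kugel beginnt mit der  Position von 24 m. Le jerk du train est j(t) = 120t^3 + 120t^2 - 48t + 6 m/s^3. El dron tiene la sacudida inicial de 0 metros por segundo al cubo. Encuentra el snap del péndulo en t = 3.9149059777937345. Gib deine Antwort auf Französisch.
En partant du jerk j(t) = 0, nous prenons 1 dérivée. En dérivant le jerk, nous obtenons le snap: s(t) = 0. En utilisant s(t) = 0 et en substituant t = 3.9149059777937345, nous trouvons s = 0.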